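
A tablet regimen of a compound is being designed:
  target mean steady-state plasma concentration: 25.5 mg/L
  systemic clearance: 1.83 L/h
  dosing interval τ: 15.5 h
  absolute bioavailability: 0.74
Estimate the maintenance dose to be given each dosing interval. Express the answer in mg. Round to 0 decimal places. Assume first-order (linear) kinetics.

At steady state, F × (Dose/τ) = Css × CL.
Dose = Css × CL × τ / F = 25.5 × 1.830 × 15.5 / 0.74 = 977.4 mg

977 mg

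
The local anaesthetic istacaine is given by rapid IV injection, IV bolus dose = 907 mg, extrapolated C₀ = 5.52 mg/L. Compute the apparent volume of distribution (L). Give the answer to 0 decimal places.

164 L

Vd = Dose / C₀ = 907.0 / 5.52 = 164.3 L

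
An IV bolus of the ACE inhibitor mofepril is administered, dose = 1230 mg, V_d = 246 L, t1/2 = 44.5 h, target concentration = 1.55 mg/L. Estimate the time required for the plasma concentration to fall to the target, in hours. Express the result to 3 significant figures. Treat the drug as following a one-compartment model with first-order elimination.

C₀ = Dose / Vd = 1230 / 246 = 5.000 mg/L
k = ln2 / t½ = 0.693147 / 44.5 = 0.01558 h⁻¹
t = ln(C₀ / C) / k = ln(5.000 / 1.55) / 0.01558
  = ln(3.226) / 0.01558 = 1.171 / 0.01558 = 75.16 h

75.2 h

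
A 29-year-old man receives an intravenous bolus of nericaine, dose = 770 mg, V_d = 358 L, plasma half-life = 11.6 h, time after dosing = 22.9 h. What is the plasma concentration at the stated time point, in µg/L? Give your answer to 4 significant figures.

C₀ = Dose / Vd = 770.0 / 358 = 2.151 mg/L
k = ln2 / t½ = 0.693147 / 11.6 = 0.05975 h⁻¹
C = C₀ · e^(−k·t) = 2.151 × e^(−0.05975 × 22.9)
  = 2.151 × 0.2545 = 0.5474 mg/L
Convert: 0.5474 mg/L × 1000 = 547.4 µg/L

547.4 µg/L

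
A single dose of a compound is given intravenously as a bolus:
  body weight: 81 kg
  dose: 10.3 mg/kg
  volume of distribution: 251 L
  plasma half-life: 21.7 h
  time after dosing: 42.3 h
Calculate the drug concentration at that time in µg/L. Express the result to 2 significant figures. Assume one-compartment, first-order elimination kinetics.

Total dose = 10.3 × 81 = 834.3 mg
C₀ = Dose / Vd = 834.3 / 251 = 3.324 mg/L
k = ln2 / t½ = 0.693147 / 21.7 = 0.03194 h⁻¹
C = C₀ · e^(−k·t) = 3.324 × e^(−0.03194 × 42.3)
  = 3.324 × 0.2590 = 0.8609 mg/L
Convert: 0.8609 mg/L × 1000 = 860.9 µg/L

860 µg/L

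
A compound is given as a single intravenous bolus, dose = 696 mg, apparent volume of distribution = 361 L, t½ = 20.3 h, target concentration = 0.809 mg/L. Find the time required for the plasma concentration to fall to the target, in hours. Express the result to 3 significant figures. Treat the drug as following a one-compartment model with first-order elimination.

25.4 h

C₀ = Dose / Vd = 696.0 / 361 = 1.928 mg/L
k = ln2 / t½ = 0.693147 / 20.3 = 0.03415 h⁻¹
t = ln(C₀ / C) / k = ln(1.928 / 0.809) / 0.03415
  = ln(2.383) / 0.03415 = 0.8684 / 0.03415 = 25.43 h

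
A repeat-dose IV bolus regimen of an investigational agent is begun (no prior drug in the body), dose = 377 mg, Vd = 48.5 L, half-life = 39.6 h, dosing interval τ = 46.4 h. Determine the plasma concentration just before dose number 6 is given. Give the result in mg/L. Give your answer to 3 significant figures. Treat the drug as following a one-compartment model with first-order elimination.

C₀ per dose = Dose / Vd = 377 / 48.5 = 7.773 mg/L
k = ln2 / t½ = 0.693147 / 39.6 = 0.01750 h⁻¹
Fraction remaining after one interval: r = e^(−kτ) = e^(−0.01750 × 46.4) = 0.4440
Before dose 6, 5 doses have been given (aged 1τ, 2τ, 3τ, 4τ, 5τ).
C_trough = C₀ × (r + r² + … + r^5) = C₀ × r(1−r^5)/(1−r)
        = 7.773 × 0.4440 × (1 − 0.01725) / (1 − 0.4440) = 6.100 mg/L

6.10 mg/L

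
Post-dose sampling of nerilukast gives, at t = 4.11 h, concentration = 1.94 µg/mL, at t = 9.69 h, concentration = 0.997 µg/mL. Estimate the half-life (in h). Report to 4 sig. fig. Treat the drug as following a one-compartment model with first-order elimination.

k = ln(C₁/C₂) / (t₂ − t₁) = ln(1.94/0.997) / (9.69 − 4.11)
  = 0.6657 / 5.580 = 0.1193 h⁻¹
t½ = ln2 / k = 0.693147 / 0.1193 = 5.810 h

5.810 h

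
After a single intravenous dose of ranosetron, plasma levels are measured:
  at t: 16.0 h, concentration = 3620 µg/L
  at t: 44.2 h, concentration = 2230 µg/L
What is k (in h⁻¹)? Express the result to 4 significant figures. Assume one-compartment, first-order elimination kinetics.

0.01718 h⁻¹

k = ln(C₁/C₂) / (t₂ − t₁) = ln(3620/2230) / (44.2 − 16.0)
  = 0.4845 / 28.20 = 0.01718 h⁻¹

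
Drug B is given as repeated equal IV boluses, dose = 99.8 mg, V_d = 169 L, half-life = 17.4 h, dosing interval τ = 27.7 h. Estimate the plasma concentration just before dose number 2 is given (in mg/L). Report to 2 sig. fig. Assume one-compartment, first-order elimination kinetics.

C₀ per dose = Dose / Vd = 99.8 / 169 = 0.5905 mg/L
k = ln2 / t½ = 0.693147 / 17.4 = 0.03984 h⁻¹
Fraction remaining after one interval: r = e^(−kτ) = e^(−0.03984 × 27.7) = 0.3317
Before dose 2, 1 dose has been given (aged 1τ).
C_trough = C₀ × r = 0.5905 × 0.3317 = 0.1959 mg/L

0.20 mg/L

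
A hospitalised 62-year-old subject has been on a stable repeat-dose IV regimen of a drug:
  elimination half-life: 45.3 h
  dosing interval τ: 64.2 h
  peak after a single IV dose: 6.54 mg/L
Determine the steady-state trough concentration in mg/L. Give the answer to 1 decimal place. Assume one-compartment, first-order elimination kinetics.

k = ln2 / t½ = 0.693147 / 45.3 = 0.01530 h⁻¹
e^(−kτ) = e^(−0.01530 × 64.2) = 0.3745
Accumulation ratio R = 1 / (1 − e^(−kτ)) = 1 / (1 − 0.3745) = 1.599
Steady-state trough = C₀ × R × e^(−kτ) = 6.54 × 1.599 × 0.3745 = 3.916 mg/L

3.9 mg/L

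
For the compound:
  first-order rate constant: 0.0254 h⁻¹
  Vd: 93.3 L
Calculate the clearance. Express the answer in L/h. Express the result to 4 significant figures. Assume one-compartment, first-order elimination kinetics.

2.370 L/h

CL = k × Vd = 0.0254 × 93.3 = 2.370 L/h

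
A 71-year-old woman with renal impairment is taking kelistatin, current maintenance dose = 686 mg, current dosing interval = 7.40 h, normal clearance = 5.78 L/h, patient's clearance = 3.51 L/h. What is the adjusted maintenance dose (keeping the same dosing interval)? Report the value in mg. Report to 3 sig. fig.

To keep the same average steady-state level, dosing rate must scale with clearance.
CL ratio = 3.51 / 5.78 = 0.6073
New dose (same interval) = 686 × 0.6073 = 416.6 mg

417 mg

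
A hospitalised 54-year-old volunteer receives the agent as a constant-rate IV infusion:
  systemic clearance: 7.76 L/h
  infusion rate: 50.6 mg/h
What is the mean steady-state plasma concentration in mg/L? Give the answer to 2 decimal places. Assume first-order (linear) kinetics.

6.52 mg/L

At steady state Css = R₀ / CL = 50.6 / 7.760 = 6.521 mg/L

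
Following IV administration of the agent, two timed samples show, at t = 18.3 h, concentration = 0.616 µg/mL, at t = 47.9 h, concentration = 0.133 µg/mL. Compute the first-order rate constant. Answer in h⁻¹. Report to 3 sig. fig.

k = ln(C₁/C₂) / (t₂ − t₁) = ln(0.616/0.133) / (47.9 − 18.3)
  = 1.533 / 29.60 = 0.05179 h⁻¹

0.0518 h⁻¹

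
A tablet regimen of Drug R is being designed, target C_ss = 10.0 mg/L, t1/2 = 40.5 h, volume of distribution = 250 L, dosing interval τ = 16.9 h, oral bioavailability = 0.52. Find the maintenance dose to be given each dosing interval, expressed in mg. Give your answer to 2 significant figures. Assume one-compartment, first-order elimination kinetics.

k = ln2 / t½ = 0.693147 / 40.5 = 0.01711 h⁻¹
CL = k × Vd = 0.01711 × 250 = 4.278 L/h
At steady state, F × (Dose/τ) = Css × CL.
Dose = Css × CL × τ / F = 10.0 × 4.278 × 16.9 / 0.52 = 1390 mg

1400 mg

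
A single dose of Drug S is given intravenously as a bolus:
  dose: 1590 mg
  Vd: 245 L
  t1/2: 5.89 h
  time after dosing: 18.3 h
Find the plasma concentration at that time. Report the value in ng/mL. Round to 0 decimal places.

753 ng/mL

C₀ = Dose / Vd = 1590 / 245 = 6.490 mg/L
k = ln2 / t½ = 0.693147 / 5.89 = 0.1177 h⁻¹
C = C₀ · e^(−k·t) = 6.490 × e^(−0.1177 × 18.3)
  = 6.490 × 0.1160 = 0.7528 mg/L
Convert: 0.7528 mg/L × 1000 = 752.8 ng/mL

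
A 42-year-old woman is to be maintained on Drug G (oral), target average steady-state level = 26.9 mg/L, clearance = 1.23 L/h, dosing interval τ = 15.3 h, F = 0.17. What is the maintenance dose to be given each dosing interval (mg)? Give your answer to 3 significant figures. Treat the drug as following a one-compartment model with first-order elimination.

2980 mg

At steady state, F × (Dose/τ) = Css × CL.
Dose = Css × CL × τ / F = 26.9 × 1.230 × 15.3 / 0.17 = 2978 mg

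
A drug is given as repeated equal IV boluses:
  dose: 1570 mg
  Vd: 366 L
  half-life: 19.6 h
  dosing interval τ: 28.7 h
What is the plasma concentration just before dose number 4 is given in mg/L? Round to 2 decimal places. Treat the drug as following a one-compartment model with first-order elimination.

2.32 mg/L

C₀ per dose = Dose / Vd = 1570 / 366 = 4.290 mg/L
k = ln2 / t½ = 0.693147 / 19.6 = 0.03536 h⁻¹
Fraction remaining after one interval: r = e^(−kτ) = e^(−0.03536 × 28.7) = 0.3625
Before dose 4, 3 doses have been given (aged 1τ, 2τ, 3τ).
C_trough = C₀ × (r + r² + … + r^3) = C₀ × r(1−r^3)/(1−r)
        = 4.290 × 0.3625 × (1 − 0.04763) / (1 − 0.3625) = 2.323 mg/L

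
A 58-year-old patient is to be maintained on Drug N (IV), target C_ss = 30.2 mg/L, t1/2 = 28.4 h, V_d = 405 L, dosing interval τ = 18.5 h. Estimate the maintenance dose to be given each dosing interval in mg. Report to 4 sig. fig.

k = ln2 / t½ = 0.693147 / 28.4 = 0.02441 h⁻¹
CL = k × Vd = 0.02441 × 405 = 9.886 L/h
At steady state, Dose/τ = Css × CL.
Dose = Css × CL × τ = 30.2 × 9.886 × 18.5 = 5523 mg

5523 mg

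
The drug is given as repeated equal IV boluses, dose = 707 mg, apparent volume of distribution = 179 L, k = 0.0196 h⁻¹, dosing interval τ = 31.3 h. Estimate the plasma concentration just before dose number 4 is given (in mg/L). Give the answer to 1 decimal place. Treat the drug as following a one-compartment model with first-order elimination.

C₀ per dose = Dose / Vd = 707 / 179 = 3.950 mg/L
Fraction remaining after one interval: r = e^(−kτ) = e^(−0.01960 × 31.3) = 0.5415
Before dose 4, 3 doses have been given (aged 1τ, 2τ, 3τ).
C_trough = C₀ × (r + r² + … + r^3) = C₀ × r(1−r^3)/(1−r)
        = 3.950 × 0.5415 × (1 − 0.1588) / (1 − 0.5415) = 3.924 mg/L

3.9 mg/L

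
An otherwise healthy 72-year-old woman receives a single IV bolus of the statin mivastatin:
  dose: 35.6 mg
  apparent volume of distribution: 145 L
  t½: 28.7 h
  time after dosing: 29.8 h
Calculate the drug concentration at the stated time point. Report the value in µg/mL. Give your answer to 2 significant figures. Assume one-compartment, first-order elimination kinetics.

C₀ = Dose / Vd = 35.60 / 145 = 0.2455 mg/L
k = ln2 / t½ = 0.693147 / 28.7 = 0.02415 h⁻¹
C = C₀ · e^(−k·t) = 0.2455 × e^(−0.02415 × 29.8)
  = 0.2455 × 0.4869 = 0.1195 mg/L
(0.1195 mg/L = 0.1195 µg/mL)

0.12 µg/mL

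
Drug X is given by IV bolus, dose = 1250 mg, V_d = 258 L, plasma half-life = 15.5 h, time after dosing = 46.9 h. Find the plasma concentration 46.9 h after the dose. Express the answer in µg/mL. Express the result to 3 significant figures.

0.595 µg/mL

C₀ = Dose / Vd = 1250 / 258 = 4.845 mg/L
k = ln2 / t½ = 0.693147 / 15.5 = 0.04472 h⁻¹
C = C₀ · e^(−k·t) = 4.845 × e^(−0.04472 × 46.9)
  = 4.845 × 0.1228 = 0.5950 mg/L
(0.5950 mg/L = 0.5950 µg/mL)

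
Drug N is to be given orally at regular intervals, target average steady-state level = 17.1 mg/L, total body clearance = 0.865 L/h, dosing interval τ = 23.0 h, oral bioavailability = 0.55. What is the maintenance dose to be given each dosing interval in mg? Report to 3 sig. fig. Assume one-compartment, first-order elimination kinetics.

At steady state, F × (Dose/τ) = Css × CL.
Dose = Css × CL × τ / F = 17.1 × 0.8650 × 23.0 / 0.55 = 618.6 mg

619 mg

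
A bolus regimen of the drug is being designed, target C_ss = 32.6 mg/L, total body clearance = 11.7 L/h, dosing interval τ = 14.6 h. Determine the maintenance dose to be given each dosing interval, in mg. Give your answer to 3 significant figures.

5570 mg

At steady state, Dose/τ = Css × CL.
Dose = Css × CL × τ = 32.6 × 11.70 × 14.6 = 5569 mg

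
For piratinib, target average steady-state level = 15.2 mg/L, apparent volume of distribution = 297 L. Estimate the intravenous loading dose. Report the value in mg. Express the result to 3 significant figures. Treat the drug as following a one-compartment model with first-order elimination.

LD = Css × Vd = 15.2 × 297 = 4514 mg

4510 mg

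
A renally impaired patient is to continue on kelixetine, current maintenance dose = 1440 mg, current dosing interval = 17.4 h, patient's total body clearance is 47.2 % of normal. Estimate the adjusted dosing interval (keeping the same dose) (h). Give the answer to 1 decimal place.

To keep the same average steady-state level, dosing rate must scale with clearance.
CL ratio = 47.2 / 100 = 0.4720
New interval (same dose) = 17.4 / 0.4720 = 36.86 h

36.9 h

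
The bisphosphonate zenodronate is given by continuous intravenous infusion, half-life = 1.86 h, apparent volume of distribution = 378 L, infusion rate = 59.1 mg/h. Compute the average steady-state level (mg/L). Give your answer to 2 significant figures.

0.42 mg/L

k = ln2 / t½ = 0.693147 / 1.86 = 0.3727 h⁻¹
CL = k × Vd = 0.3727 × 378 = 140.9 L/h
At steady state Css = R₀ / CL = 59.1 / 140.9 = 0.4194 mg/L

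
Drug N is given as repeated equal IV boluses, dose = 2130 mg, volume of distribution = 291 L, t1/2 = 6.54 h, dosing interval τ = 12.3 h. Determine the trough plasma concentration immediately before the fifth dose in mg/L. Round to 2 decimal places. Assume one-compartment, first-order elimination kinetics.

2.71 mg/L

C₀ per dose = Dose / Vd = 2130 / 291 = 7.320 mg/L
k = ln2 / t½ = 0.693147 / 6.54 = 0.1060 h⁻¹
Fraction remaining after one interval: r = e^(−kτ) = e^(−0.1060 × 12.3) = 0.2715
Before dose 5, 4 doses have been given (aged 1τ, 2τ, 3τ, 4τ).
C_trough = C₀ × (r + r² + … + r^4) = C₀ × r(1−r^4)/(1−r)
        = 7.320 × 0.2715 × (1 − 0.005433) / (1 − 0.2715) = 2.713 mg/L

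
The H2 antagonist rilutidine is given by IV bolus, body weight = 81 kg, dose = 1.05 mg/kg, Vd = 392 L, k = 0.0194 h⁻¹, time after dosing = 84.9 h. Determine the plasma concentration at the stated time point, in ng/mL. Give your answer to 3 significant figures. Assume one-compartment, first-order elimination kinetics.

Total dose = 1.05 × 81 = 85.05 mg
C₀ = Dose / Vd = 85.05 / 392 = 0.2170 mg/L
C = C₀ · e^(−k·t) = 0.2170 × e^(−0.01940 × 84.9)
  = 0.2170 × 0.1926 = 0.04179 mg/L
Convert: 0.04179 mg/L × 1000 = 41.79 ng/mL

41.8 ng/mL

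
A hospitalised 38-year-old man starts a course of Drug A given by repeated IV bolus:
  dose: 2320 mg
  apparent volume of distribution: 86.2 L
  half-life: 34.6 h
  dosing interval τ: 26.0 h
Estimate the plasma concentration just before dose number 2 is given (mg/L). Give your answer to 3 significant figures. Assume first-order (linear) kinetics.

16.0 mg/L

C₀ per dose = Dose / Vd = 2320 / 86.2 = 26.91 mg/L
k = ln2 / t½ = 0.693147 / 34.6 = 0.02003 h⁻¹
Fraction remaining after one interval: r = e^(−kτ) = e^(−0.02003 × 26.0) = 0.5941
Before dose 2, 1 dose has been given (aged 1τ).
C_trough = C₀ × r = 26.91 × 0.5941 = 15.99 mg/L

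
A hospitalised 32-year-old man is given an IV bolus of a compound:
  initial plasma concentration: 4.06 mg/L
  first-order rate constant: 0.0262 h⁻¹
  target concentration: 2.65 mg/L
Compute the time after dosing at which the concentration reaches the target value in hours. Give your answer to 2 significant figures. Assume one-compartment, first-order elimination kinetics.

t = ln(C₀ / C) / k = ln(4.060 / 2.65) / 0.02620
  = ln(1.532) / 0.02620 = 0.4266 / 0.02620 = 16.28 h

16 h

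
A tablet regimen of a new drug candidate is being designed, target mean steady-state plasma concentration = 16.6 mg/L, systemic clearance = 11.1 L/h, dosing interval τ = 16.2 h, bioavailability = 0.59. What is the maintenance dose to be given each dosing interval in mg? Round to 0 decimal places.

At steady state, F × (Dose/τ) = Css × CL.
Dose = Css × CL × τ / F = 16.6 × 11.10 × 16.2 / 0.59 = 5059 mg

5059 mg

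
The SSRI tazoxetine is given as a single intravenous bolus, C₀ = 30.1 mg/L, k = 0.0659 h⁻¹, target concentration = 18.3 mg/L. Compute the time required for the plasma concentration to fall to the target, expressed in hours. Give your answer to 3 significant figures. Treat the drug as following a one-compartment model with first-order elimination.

7.55 h

t = ln(C₀ / C) / k = ln(30.10 / 18.3) / 0.06590
  = ln(1.645) / 0.06590 = 0.4977 / 0.06590 = 7.552 h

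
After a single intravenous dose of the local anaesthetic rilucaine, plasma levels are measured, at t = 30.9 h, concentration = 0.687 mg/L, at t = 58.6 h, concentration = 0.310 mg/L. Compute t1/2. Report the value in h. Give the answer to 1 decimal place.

k = ln(C₁/C₂) / (t₂ − t₁) = ln(0.687/0.310) / (58.6 − 30.9)
  = 0.7958 / 27.70 = 0.02873 h⁻¹
t½ = ln2 / k = 0.693147 / 0.02873 = 24.13 h

24.1 h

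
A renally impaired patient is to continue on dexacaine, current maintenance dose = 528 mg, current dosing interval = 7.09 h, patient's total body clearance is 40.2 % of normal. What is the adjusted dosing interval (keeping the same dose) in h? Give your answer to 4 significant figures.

17.64 h

To keep the same average steady-state level, dosing rate must scale with clearance.
CL ratio = 40.2 / 100 = 0.4020
New interval (same dose) = 7.09 / 0.4020 = 17.64 h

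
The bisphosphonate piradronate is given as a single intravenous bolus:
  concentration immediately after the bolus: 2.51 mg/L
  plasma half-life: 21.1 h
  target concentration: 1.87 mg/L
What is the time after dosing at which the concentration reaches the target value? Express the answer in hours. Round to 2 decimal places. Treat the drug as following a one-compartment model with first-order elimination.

8.96 h

k = ln2 / t½ = 0.693147 / 21.1 = 0.03285 h⁻¹
t = ln(C₀ / C) / k = ln(2.510 / 1.87) / 0.03285
  = ln(1.342) / 0.03285 = 0.2942 / 0.03285 = 8.956 h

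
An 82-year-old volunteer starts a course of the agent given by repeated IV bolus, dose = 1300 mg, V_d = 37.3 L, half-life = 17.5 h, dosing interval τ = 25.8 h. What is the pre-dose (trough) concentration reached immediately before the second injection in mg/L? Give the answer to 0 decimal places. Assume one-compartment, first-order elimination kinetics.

C₀ per dose = Dose / Vd = 1300 / 37.3 = 34.85 mg/L
k = ln2 / t½ = 0.693147 / 17.5 = 0.03961 h⁻¹
Fraction remaining after one interval: r = e^(−kτ) = e^(−0.03961 × 25.8) = 0.3599
Before dose 2, 1 dose has been given (aged 1τ).
C_trough = C₀ × r = 34.85 × 0.3599 = 12.54 mg/L

13 mg/L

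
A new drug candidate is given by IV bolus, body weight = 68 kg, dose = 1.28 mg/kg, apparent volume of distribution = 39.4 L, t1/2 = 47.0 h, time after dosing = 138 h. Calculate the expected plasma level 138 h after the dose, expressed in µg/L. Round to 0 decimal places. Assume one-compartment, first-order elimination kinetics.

Total dose = 1.28 × 68 = 87.04 mg
C₀ = Dose / Vd = 87.04 / 39.4 = 2.209 mg/L
k = ln2 / t½ = 0.693147 / 47.0 = 0.01475 h⁻¹
C = C₀ · e^(−k·t) = 2.209 × e^(−0.01475 × 138)
  = 2.209 × 0.1306 = 0.2885 mg/L
Convert: 0.2885 mg/L × 1000 = 288.5 µg/L

289 µg/L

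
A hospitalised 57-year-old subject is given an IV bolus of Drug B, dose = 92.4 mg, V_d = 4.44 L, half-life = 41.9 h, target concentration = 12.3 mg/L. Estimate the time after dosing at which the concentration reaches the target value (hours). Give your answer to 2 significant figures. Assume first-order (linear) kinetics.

32 h

C₀ = Dose / Vd = 92.40 / 4.44 = 20.81 mg/L
k = ln2 / t½ = 0.693147 / 41.9 = 0.01654 h⁻¹
t = ln(C₀ / C) / k = ln(20.81 / 12.3) / 0.01654
  = ln(1.692) / 0.01654 = 0.5259 / 0.01654 = 31.80 h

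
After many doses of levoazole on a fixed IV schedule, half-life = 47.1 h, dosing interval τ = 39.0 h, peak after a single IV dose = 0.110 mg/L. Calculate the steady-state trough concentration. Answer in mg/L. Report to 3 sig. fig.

0.142 mg/L

k = ln2 / t½ = 0.693147 / 47.1 = 0.01472 h⁻¹
e^(−kτ) = e^(−0.01472 × 39.0) = 0.5632
Accumulation ratio R = 1 / (1 − e^(−kτ)) = 1 / (1 − 0.5632) = 2.289
Steady-state trough = C₀ × R × e^(−kτ) = 0.110 × 2.289 × 0.5632 = 0.1418 mg/L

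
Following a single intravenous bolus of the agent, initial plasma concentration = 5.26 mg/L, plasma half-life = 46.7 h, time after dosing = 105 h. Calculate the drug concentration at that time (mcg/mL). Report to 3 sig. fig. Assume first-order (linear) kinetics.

k = ln2 / t½ = 0.693147 / 46.7 = 0.01484 h⁻¹
C = C₀ · e^(−k·t) = 5.260 × e^(−0.01484 × 105)
  = 5.260 × 0.2105 = 1.107 mg/L
(1.107 mg/L = 1.107 mcg/mL)

1.11 mcg/mL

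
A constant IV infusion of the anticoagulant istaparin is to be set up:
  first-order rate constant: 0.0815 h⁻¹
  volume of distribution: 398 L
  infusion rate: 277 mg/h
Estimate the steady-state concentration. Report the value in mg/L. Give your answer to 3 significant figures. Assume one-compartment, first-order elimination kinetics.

CL = k × Vd = 0.08150 × 398 = 32.44 L/h
At steady state Css = R₀ / CL = 277 / 32.44 = 8.539 mg/L

8.54 mg/L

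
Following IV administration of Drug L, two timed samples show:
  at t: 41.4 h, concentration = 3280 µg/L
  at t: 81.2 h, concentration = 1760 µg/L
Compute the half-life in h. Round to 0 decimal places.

k = ln(C₁/C₂) / (t₂ − t₁) = ln(3280/1760) / (81.2 − 41.4)
  = 0.6225 / 39.80 = 0.01564 h⁻¹
t½ = ln2 / k = 0.693147 / 0.01564 = 44.32 h

44 h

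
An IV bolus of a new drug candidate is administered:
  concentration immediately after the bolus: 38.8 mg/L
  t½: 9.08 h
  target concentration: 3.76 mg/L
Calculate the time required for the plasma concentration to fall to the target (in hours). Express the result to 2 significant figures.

k = ln2 / t½ = 0.693147 / 9.08 = 0.07634 h⁻¹
t = ln(C₀ / C) / k = ln(38.80 / 3.76) / 0.07634
  = ln(10.32) / 0.07634 = 2.334 / 0.07634 = 30.57 h

31 h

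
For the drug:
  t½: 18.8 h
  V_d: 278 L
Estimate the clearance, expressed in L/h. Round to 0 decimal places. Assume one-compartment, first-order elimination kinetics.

k = ln2 / t½ = 0.693147 / 18.8 = 0.03687 h⁻¹
CL = k × Vd = 0.03687 × 278 = 10.25 L/h

10 L/h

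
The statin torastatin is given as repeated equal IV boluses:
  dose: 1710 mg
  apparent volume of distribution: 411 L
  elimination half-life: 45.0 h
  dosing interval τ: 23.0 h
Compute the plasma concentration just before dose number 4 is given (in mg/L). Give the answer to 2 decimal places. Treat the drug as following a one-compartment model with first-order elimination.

C₀ per dose = Dose / Vd = 1710 / 411 = 4.161 mg/L
k = ln2 / t½ = 0.693147 / 45.0 = 0.01540 h⁻¹
Fraction remaining after one interval: r = e^(−kτ) = e^(−0.01540 × 23.0) = 0.7017
Before dose 4, 3 doses have been given (aged 1τ, 2τ, 3τ).
C_trough = C₀ × (r + r² + … + r^3) = C₀ × r(1−r^3)/(1−r)
        = 4.161 × 0.7017 × (1 − 0.3455) / (1 − 0.7017) = 6.406 mg/L

6.41 mg/L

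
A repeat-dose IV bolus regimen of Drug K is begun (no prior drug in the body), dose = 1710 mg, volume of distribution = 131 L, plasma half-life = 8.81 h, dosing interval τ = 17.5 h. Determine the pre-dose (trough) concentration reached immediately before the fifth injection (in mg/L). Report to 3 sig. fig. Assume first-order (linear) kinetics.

C₀ per dose = Dose / Vd = 1710 / 131 = 13.05 mg/L
k = ln2 / t½ = 0.693147 / 8.81 = 0.07868 h⁻¹
Fraction remaining after one interval: r = e^(−kτ) = e^(−0.07868 × 17.5) = 0.2524
Before dose 5, 4 doses have been given (aged 1τ, 2τ, 3τ, 4τ).
C_trough = C₀ × (r + r² + … + r^4) = C₀ × r(1−r^4)/(1−r)
        = 13.05 × 0.2524 × (1 − 0.004058) / (1 − 0.2524) = 4.388 mg/L

4.39 mg/L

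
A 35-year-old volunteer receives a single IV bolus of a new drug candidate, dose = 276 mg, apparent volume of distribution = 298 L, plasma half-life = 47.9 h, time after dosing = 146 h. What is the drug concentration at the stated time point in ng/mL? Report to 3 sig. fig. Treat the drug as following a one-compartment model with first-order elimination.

C₀ = Dose / Vd = 276.0 / 298 = 0.9262 mg/L
k = ln2 / t½ = 0.693147 / 47.9 = 0.01447 h⁻¹
C = C₀ · e^(−k·t) = 0.9262 × e^(−0.01447 × 146)
  = 0.9262 × 0.1209 = 0.1120 mg/L
Convert: 0.1120 mg/L × 1000 = 112.0 ng/mL

112 ng/mL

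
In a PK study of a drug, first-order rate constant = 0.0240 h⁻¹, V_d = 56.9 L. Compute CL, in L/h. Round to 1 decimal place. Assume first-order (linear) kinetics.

CL = k × Vd = 0.0240 × 56.9 = 1.366 L/h

1.4 L/h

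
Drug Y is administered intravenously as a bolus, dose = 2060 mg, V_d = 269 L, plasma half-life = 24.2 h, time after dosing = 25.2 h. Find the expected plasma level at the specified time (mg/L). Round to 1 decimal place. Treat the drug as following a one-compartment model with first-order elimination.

C₀ = Dose / Vd = 2060 / 269 = 7.658 mg/L
k = ln2 / t½ = 0.693147 / 24.2 = 0.02864 h⁻¹
C = C₀ · e^(−k·t) = 7.658 × e^(−0.02864 × 25.2)
  = 7.658 × 0.4859 = 3.721 mg/L

3.7 mg/L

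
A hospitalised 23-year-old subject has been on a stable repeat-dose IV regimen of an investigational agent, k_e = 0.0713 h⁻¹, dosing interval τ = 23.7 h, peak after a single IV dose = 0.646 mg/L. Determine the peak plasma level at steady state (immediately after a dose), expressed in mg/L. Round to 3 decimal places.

e^(−kτ) = e^(−0.07130 × 23.7) = 0.1846
Accumulation ratio R = 1 / (1 − e^(−kτ)) = 1 / (1 − 0.1846) = 1.226
Steady-state peak = C₀ × R = 0.646 × 1.226 = 0.7920 mg/L

0.792 mg/L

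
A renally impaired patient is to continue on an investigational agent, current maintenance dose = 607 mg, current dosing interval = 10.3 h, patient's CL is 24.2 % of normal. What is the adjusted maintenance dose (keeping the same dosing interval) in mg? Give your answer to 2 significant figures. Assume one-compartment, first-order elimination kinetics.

150 mg

To keep the same average steady-state level, dosing rate must scale with clearance.
CL ratio = 24.2 / 100 = 0.2420
New dose (same interval) = 607 × 0.2420 = 146.9 mg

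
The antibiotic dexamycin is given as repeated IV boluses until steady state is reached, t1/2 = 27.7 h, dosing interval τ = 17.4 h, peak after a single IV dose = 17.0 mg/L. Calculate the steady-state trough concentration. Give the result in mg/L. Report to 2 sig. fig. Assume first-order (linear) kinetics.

k = ln2 / t½ = 0.693147 / 27.7 = 0.02502 h⁻¹
e^(−kτ) = e^(−0.02502 × 17.4) = 0.6470
Accumulation ratio R = 1 / (1 − e^(−kτ)) = 1 / (1 − 0.6470) = 2.833
Steady-state trough = C₀ × R × e^(−kτ) = 17.0 × 2.833 × 0.6470 = 31.16 mg/L

31 mg/L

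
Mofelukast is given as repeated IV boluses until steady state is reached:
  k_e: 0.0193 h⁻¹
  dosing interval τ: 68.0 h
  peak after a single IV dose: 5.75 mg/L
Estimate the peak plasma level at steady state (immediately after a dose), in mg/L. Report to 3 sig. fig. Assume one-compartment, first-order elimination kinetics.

7.87 mg/L

e^(−kτ) = e^(−0.01930 × 68.0) = 0.2692
Accumulation ratio R = 1 / (1 − e^(−kτ)) = 1 / (1 − 0.2692) = 1.368
Steady-state peak = C₀ × R = 5.75 × 1.368 = 7.866 mg/L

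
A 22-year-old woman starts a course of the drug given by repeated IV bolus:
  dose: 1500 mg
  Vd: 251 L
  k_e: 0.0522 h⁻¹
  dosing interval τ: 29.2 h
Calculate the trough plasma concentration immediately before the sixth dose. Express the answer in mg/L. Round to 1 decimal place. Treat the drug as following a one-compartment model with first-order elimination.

C₀ per dose = Dose / Vd = 1500 / 251 = 5.976 mg/L
Fraction remaining after one interval: r = e^(−kτ) = e^(−0.05220 × 29.2) = 0.2178
Before dose 6, 5 doses have been given (aged 1τ, 2τ, 3τ, 4τ, 5τ).
C_trough = C₀ × (r + r² + … + r^5) = C₀ × r(1−r^5)/(1−r)
        = 5.976 × 0.2178 × (1 − 0.0004901) / (1 − 0.2178) = 1.663 mg/L

1.7 mg/L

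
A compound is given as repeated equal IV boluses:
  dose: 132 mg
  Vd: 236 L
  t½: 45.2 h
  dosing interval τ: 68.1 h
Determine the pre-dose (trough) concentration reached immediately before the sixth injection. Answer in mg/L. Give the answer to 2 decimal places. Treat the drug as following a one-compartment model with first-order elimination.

C₀ per dose = Dose / Vd = 132 / 236 = 0.5593 mg/L
k = ln2 / t½ = 0.693147 / 45.2 = 0.01534 h⁻¹
Fraction remaining after one interval: r = e^(−kτ) = e^(−0.01534 × 68.1) = 0.3518
Before dose 6, 5 doses have been given (aged 1τ, 2τ, 3τ, 4τ, 5τ).
C_trough = C₀ × (r + r² + … + r^5) = C₀ × r(1−r^5)/(1−r)
        = 0.5593 × 0.3518 × (1 − 0.005389) / (1 − 0.3518) = 0.3019 mg/L

0.30 mg/L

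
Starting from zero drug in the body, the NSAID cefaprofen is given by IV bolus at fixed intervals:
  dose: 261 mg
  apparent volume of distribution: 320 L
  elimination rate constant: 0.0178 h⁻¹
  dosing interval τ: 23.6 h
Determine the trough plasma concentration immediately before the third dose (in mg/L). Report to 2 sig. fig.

0.89 mg/L

C₀ per dose = Dose / Vd = 261 / 320 = 0.8156 mg/L
Fraction remaining after one interval: r = e^(−kτ) = e^(−0.01780 × 23.6) = 0.6570
Before dose 3, 2 doses have been given (aged 1τ, 2τ).
C_trough = C₀ × (r + r²) = 0.8156 × (0.6570 + 0.4316) = 0.8879 mg/L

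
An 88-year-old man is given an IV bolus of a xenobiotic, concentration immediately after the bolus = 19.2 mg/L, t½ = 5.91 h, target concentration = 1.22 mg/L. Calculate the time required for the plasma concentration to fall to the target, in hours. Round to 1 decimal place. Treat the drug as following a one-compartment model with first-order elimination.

23.5 h

k = ln2 / t½ = 0.693147 / 5.91 = 0.1173 h⁻¹
t = ln(C₀ / C) / k = ln(19.20 / 1.22) / 0.1173
  = ln(15.74) / 0.1173 = 2.756 / 0.1173 = 23.50 h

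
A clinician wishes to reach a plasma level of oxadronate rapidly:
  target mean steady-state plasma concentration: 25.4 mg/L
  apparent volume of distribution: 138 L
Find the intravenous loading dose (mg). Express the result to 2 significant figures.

3500 mg

LD = Css × Vd = 25.4 × 138 = 3505 mg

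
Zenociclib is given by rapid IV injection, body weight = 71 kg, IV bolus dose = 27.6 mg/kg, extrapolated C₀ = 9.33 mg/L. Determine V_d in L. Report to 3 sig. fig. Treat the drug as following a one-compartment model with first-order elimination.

Dose = 27.6 × 71 = 1960 mg
Vd = Dose / C₀ = 1960 / 9.33 = 210.1 L

210 L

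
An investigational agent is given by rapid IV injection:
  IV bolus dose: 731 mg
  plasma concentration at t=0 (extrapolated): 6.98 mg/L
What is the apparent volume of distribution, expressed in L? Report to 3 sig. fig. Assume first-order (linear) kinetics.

105 L

Vd = Dose / C₀ = 731.0 / 6.98 = 104.7 L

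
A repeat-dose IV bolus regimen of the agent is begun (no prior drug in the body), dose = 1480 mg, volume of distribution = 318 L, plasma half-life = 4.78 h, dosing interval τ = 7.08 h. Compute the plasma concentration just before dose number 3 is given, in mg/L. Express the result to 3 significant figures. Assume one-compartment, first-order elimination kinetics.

C₀ per dose = Dose / Vd = 1480 / 318 = 4.654 mg/L
k = ln2 / t½ = 0.693147 / 4.78 = 0.1450 h⁻¹
Fraction remaining after one interval: r = e^(−kτ) = e^(−0.1450 × 7.08) = 0.3582
Before dose 3, 2 doses have been given (aged 1τ, 2τ).
C_trough = C₀ × (r + r²) = 4.654 × (0.3582 + 0.1283) = 2.264 mg/L

2.26 mg/L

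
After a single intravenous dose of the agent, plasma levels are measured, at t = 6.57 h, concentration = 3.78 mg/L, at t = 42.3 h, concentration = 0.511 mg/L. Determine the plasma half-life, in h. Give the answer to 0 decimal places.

12 h

k = ln(C₁/C₂) / (t₂ − t₁) = ln(3.78/0.511) / (42.3 − 6.57)
  = 2.001 / 35.73 = 0.05600 h⁻¹
t½ = ln2 / k = 0.693147 / 0.05600 = 12.38 h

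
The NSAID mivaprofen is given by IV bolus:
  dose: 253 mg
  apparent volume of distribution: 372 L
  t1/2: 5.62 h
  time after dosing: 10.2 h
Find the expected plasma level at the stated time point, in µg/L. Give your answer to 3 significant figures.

193 µg/L

C₀ = Dose / Vd = 253.0 / 372 = 0.6801 mg/L
k = ln2 / t½ = 0.693147 / 5.62 = 0.1233 h⁻¹
C = C₀ · e^(−k·t) = 0.6801 × e^(−0.1233 × 10.2)
  = 0.6801 × 0.2843 = 0.1934 mg/L
Convert: 0.1934 mg/L × 1000 = 193.4 µg/L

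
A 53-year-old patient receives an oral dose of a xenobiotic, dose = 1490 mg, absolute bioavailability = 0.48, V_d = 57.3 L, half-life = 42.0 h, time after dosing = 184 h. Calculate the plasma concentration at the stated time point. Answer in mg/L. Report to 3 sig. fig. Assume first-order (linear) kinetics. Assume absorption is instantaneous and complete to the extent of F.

Amount reaching circulation = F × Dose = 0.48 × 1490 = 715.2 mg
C₀ = F·Dose / Vd = 715.2 / 57.3 = 12.48 mg/L
k = ln2 / t½ = 0.693147 / 42.0 = 0.01650 h⁻¹
C = C₀ · e^(−k·t) = 12.48 × e^(−0.01650 × 184)
  = 12.48 × 0.04803 = 0.5994 mg/L

0.599 mg/L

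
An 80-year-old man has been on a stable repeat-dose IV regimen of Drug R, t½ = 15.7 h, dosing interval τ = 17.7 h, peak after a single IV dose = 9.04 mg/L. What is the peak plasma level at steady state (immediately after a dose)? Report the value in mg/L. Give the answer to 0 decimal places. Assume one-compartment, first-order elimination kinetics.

17 mg/L

k = ln2 / t½ = 0.693147 / 15.7 = 0.04415 h⁻¹
e^(−kτ) = e^(−0.04415 × 17.7) = 0.4577
Accumulation ratio R = 1 / (1 − e^(−kτ)) = 1 / (1 − 0.4577) = 1.844
Steady-state peak = C₀ × R = 9.04 × 1.844 = 16.67 mg/L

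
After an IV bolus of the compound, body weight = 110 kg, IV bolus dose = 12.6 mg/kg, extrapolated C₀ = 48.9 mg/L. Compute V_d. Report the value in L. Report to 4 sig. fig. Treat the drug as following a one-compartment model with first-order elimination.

28.34 L

Dose = 12.6 × 110 = 1386 mg
Vd = Dose / C₀ = 1386 / 48.9 = 28.34 L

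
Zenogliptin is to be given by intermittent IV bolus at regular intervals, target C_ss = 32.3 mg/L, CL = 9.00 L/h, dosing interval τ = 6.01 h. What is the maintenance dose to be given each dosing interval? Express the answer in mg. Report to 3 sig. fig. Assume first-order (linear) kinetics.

1750 mg

At steady state, Dose/τ = Css × CL.
Dose = Css × CL × τ = 32.3 × 9.000 × 6.01 = 1747 mg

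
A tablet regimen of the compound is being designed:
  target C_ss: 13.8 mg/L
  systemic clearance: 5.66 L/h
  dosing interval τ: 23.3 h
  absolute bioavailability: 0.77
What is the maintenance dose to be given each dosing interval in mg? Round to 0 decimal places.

At steady state, F × (Dose/τ) = Css × CL.
Dose = Css × CL × τ / F = 13.8 × 5.660 × 23.3 / 0.77 = 2364 mg

2364 mg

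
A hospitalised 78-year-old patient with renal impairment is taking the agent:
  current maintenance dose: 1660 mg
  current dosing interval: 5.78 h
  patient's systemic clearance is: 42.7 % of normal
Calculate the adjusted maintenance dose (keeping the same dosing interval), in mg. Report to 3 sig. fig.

709 mg

To keep the same average steady-state level, dosing rate must scale with clearance.
CL ratio = 42.7 / 100 = 0.4270
New dose (same interval) = 1660 × 0.4270 = 708.8 mg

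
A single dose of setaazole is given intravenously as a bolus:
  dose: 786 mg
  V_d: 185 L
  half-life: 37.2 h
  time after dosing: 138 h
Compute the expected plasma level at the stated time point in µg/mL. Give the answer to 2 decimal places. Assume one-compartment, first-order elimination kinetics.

0.32 µg/mL

C₀ = Dose / Vd = 786.0 / 185 = 4.249 mg/L
k = ln2 / t½ = 0.693147 / 37.2 = 0.01863 h⁻¹
C = C₀ · e^(−k·t) = 4.249 × e^(−0.01863 × 138)
  = 4.249 × 0.07646 = 0.3249 mg/L
(0.3249 mg/L = 0.3249 µg/mL)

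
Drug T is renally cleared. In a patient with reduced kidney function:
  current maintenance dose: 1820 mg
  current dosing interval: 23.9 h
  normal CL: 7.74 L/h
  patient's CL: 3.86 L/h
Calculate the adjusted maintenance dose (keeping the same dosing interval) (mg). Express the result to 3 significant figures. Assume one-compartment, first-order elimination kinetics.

To keep the same average steady-state level, dosing rate must scale with clearance.
CL ratio = 3.86 / 7.74 = 0.4987
New dose (same interval) = 1820 × 0.4987 = 907.6 mg

908 mg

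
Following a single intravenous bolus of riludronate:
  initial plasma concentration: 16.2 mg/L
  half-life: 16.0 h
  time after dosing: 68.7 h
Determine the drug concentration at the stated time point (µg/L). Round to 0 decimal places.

826 µg/L

k = ln2 / t½ = 0.693147 / 16.0 = 0.04332 h⁻¹
C = C₀ · e^(−k·t) = 16.20 × e^(−0.04332 × 68.7)
  = 16.20 × 0.05099 = 0.8260 mg/L
Convert: 0.8260 mg/L × 1000 = 826.0 µg/L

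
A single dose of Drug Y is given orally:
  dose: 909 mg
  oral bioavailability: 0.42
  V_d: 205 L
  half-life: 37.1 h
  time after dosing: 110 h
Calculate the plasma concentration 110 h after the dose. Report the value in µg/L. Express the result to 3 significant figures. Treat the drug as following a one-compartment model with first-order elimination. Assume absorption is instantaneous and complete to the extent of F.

Amount reaching circulation = F × Dose = 0.42 × 909.0 = 381.8 mg
C₀ = F·Dose / Vd = 381.8 / 205 = 1.862 mg/L
k = ln2 / t½ = 0.693147 / 37.1 = 0.01868 h⁻¹
C = C₀ · e^(−k·t) = 1.862 × e^(−0.01868 × 110)
  = 1.862 × 0.1281 = 0.2385 mg/L
Convert: 0.2385 mg/L × 1000 = 238.5 µg/L

239 µg/L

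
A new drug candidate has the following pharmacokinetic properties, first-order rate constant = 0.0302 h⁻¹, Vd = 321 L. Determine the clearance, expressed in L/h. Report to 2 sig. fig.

9.7 L/h

CL = k × Vd = 0.0302 × 321 = 9.694 L/h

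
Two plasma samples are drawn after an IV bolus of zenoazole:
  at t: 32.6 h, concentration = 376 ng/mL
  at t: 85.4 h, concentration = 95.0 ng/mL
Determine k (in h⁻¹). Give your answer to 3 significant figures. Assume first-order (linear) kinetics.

0.0261 h⁻¹

k = ln(C₁/C₂) / (t₂ − t₁) = ln(376/95.0) / (85.4 − 32.6)
  = 1.376 / 52.80 = 0.02606 h⁻¹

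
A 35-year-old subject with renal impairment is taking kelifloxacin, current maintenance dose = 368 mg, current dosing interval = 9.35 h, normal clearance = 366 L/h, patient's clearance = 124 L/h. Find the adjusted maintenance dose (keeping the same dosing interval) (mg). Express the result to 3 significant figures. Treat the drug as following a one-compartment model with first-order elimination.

125 mg

To keep the same average steady-state level, dosing rate must scale with clearance.
CL ratio = 124 / 366 = 0.3388
New dose (same interval) = 368 × 0.3388 = 124.7 mg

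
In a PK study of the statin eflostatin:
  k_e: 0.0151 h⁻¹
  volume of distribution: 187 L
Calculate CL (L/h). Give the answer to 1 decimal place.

CL = k × Vd = 0.0151 × 187 = 2.824 L/h

2.8 L/h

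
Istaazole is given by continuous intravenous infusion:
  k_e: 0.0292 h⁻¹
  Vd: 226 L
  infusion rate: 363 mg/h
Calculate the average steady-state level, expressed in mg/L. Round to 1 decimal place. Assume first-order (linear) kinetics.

55.0 mg/L

CL = k × Vd = 0.02920 × 226 = 6.599 L/h
At steady state Css = R₀ / CL = 363 / 6.599 = 55.01 mg/L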